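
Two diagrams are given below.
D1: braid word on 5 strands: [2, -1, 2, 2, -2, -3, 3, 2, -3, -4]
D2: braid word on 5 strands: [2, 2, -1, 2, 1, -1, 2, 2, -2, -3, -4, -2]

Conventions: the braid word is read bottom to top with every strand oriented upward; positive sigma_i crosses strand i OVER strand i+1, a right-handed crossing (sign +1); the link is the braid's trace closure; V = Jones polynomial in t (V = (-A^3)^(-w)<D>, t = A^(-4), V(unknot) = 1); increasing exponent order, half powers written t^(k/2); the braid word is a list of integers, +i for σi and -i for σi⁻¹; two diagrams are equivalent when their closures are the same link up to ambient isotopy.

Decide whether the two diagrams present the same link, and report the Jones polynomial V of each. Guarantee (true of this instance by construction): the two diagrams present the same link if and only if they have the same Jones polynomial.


equivalent: yes
D1 (bracket -A^-16 + A^-12 + A^-4; 10 crossings at w = 0): V = t + t^3 - t^4
V(D2) = t + t^3 - t^4  [12 crossings, <D> = -A^-16 + A^-12 + A^-4, w = 0]
observation: Markov moves rewrite D1 (10 crossings) into D2 (12)


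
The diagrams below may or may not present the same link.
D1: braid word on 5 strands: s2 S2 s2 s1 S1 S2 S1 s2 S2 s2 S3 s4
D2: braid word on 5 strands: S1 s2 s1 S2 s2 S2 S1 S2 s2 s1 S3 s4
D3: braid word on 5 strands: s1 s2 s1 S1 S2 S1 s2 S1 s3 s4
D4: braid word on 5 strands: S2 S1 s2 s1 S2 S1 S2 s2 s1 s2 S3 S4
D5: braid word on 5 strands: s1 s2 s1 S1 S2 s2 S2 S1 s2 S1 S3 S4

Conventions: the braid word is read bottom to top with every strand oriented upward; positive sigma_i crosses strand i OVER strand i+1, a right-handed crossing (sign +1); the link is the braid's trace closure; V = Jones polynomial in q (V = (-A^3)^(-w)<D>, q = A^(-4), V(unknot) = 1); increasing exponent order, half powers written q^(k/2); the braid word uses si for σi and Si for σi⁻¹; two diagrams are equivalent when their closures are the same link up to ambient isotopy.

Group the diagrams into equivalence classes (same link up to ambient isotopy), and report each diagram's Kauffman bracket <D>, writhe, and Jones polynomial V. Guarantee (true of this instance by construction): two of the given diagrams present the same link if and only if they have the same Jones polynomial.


grouping into links: {D1, D2, D3, D4, D5}
V(D1) = 1  (w 0, c 12, <D> = 1)
V(D2) = 1  [12 crossings, <D> = 1, w = 0]
D3 (bracket A^6; 10 crossings at w = +2): V = 1
V(D4) = 1  [12 crossings, <D> = A^-6, w = -2]
D5 (bracket A^-6; 12 crossings at w = -2): V = 1
why: one V(q) for all 5 diagrams — one class (guaranteed)


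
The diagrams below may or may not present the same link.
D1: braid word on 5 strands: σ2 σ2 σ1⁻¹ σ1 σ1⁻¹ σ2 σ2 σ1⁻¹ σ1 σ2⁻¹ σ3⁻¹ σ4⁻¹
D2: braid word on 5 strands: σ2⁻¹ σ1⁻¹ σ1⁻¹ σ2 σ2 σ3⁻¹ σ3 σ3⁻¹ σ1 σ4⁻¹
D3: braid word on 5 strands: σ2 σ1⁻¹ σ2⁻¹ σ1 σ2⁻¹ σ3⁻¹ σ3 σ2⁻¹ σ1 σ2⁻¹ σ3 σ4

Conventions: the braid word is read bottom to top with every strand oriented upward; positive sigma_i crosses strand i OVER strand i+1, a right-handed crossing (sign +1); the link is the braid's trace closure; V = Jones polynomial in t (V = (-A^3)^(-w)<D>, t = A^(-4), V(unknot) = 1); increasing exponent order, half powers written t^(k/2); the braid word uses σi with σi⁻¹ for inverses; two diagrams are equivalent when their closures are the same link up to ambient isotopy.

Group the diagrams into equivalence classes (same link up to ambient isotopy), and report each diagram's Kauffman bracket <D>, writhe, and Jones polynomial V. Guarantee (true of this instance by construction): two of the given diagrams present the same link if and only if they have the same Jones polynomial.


grouping into links: {D1} | {D2} | {D3}
V(D1) = t + t^3 - t^4  (w 0, c 12, <D> = -A^-16 + A^-12 + A^-4)
V(D2) = t^-2 - t^-1 + 1 - t + t^2  (w -2, c 10, <D> = A^-14 - A^-10 + A^-6 - A^-2 + A^2)
V(D3) = -t^-4 + t^-3 + t^-1  (w 0, c 12, <D> = A^4 + A^12 - A^16)
key observation: V(t) takes 3 values over 3 diagrams, fixing the grouping


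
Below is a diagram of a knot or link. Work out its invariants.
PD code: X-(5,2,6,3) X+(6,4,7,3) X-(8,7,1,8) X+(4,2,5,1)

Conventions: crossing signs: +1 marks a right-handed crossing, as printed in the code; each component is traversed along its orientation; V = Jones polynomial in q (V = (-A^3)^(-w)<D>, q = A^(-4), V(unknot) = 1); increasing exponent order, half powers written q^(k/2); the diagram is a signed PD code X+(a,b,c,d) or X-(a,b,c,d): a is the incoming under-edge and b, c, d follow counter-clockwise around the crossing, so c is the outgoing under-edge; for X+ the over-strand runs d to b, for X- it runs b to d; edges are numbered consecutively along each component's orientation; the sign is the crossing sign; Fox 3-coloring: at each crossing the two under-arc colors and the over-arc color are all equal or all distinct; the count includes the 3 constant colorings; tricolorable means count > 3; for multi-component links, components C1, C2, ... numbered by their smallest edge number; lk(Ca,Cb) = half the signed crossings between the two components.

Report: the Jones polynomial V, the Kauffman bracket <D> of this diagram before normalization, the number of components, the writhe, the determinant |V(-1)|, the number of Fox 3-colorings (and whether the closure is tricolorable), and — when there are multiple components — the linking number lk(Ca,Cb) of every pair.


V(q) = 1
bracket: 1, w = 0
1 component, writhe 0, over 4 crossings
det 1, colorings 3 of 3^4 — not tricolorable
observation: det 1 = |V(-1)|; not divisible by 3, so not tricolorable


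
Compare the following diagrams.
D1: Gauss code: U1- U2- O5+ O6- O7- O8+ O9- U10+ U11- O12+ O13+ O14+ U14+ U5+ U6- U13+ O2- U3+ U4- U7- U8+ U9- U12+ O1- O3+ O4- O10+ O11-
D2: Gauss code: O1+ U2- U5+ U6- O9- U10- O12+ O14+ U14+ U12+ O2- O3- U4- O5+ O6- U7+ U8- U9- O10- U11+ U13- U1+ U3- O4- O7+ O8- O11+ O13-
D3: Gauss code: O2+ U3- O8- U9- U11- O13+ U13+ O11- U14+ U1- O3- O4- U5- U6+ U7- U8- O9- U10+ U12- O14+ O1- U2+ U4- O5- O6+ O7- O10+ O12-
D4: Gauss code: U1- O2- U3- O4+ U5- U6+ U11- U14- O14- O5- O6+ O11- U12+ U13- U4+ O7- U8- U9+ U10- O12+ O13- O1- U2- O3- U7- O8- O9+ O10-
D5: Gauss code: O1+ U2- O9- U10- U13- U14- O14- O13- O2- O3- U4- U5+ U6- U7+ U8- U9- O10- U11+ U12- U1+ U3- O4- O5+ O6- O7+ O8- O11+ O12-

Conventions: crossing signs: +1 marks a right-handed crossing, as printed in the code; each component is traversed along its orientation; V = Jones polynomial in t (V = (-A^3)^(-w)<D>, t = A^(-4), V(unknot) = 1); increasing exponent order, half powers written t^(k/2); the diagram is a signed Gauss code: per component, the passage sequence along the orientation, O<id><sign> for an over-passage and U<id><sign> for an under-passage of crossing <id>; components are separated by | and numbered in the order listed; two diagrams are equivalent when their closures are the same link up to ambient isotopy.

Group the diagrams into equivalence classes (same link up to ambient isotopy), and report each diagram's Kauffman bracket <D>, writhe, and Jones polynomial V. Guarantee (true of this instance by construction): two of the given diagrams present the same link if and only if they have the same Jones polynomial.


classes: {D1} | {D2, D3, D5} | {D4}
V(D1) = 1  [14 crossings, <D> = 1, w = 0]
D2 (bracket A^-2 - A^2 + 2A^6 - A^10 + A^14 - A^18; 14 crossings at w = -2): V = -t^-6 + t^-5 - t^-4 + 2t^-3 - t^-2 + t^-1
V(D3) = -t^-6 + t^-5 - t^-4 + 2t^-3 - t^-2 + t^-1  (w -4, c 14, <D> = A^-8 - A^-4 + 2 - A^4 + A^8 - A^12)
V(D4) = -t^-7 + t^-6 - t^-5 + t^-4 + t^-2  (w -6, c 14, <D> = A^-10 + A^-2 - A^2 + A^6 - A^10)
V(D5) = -t^-6 + t^-5 - t^-4 + 2t^-3 - t^-2 + t^-1  [14 crossings, <D> = A^-14 - A^-10 + 2A^-6 - A^-2 + A^2 - A^6, w = -6]
insight: 3 classes among 5 diagrams; unequal V(t) rules out equality


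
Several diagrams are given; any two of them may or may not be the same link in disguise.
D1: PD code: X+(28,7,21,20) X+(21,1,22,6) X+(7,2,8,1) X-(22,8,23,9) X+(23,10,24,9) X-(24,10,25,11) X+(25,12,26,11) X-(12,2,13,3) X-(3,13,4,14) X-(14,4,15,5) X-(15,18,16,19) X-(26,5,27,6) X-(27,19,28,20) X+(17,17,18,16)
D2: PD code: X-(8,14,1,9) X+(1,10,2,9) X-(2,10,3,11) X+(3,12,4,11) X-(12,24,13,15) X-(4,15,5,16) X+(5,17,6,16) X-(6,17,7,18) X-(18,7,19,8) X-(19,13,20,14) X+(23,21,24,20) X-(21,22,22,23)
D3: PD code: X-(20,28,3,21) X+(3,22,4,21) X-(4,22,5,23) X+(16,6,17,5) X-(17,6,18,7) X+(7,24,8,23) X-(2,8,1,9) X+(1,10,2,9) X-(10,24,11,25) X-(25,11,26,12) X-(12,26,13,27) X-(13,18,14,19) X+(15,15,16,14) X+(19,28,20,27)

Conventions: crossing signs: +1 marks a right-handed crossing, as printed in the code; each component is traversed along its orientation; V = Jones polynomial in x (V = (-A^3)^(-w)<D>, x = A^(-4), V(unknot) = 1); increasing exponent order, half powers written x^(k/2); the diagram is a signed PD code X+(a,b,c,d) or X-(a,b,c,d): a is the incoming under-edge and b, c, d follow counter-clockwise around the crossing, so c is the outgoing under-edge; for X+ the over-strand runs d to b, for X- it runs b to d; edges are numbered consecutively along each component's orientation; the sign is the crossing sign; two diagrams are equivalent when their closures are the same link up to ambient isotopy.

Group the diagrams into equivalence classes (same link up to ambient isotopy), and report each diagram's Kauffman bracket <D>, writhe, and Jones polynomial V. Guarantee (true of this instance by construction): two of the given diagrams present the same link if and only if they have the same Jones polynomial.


classes: {D1, D3} | {D2}
V(D1) = x^-3 + x^-2 + x^-1 + 1  [14 crossings, <D> = A^-6 + A^-2 + A^2 + A^6, w = -2]
D2 (bracket A^-8 + 2 + A^8; 12 crossings at w = -4): V = x^-5 + 2x^-3 + x^-1
V(D3) = x^-3 + x^-2 + x^-1 + 1  (w -2, c 14, <D> = A^-6 + A^-2 + A^2 + A^6)
insight: V(x) takes 2 values over 3 diagrams, fixing the grouping


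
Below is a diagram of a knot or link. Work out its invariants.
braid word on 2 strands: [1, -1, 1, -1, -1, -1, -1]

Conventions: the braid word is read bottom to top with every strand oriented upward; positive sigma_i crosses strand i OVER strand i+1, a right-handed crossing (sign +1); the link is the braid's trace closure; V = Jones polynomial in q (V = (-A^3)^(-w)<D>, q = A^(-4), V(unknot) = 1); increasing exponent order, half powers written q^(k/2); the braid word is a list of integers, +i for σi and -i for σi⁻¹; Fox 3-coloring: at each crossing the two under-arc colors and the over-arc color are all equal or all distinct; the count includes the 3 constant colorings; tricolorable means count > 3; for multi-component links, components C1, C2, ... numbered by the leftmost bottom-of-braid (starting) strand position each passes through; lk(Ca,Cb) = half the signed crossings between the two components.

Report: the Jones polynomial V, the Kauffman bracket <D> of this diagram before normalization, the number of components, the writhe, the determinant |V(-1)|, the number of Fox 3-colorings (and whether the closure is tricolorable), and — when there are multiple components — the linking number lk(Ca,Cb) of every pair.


V(q) = -q^-4 + q^-3 + q^-1
bracket: -A^-5 - A^3 + A^7, w = -3
1 component, writhe -3, over 7 crossings
det 3, colorings 9 of 3^7 — tricolorable
observation: w = -3 shifts under R1 moves; the (-A^3)^(3) factor cancels that in V


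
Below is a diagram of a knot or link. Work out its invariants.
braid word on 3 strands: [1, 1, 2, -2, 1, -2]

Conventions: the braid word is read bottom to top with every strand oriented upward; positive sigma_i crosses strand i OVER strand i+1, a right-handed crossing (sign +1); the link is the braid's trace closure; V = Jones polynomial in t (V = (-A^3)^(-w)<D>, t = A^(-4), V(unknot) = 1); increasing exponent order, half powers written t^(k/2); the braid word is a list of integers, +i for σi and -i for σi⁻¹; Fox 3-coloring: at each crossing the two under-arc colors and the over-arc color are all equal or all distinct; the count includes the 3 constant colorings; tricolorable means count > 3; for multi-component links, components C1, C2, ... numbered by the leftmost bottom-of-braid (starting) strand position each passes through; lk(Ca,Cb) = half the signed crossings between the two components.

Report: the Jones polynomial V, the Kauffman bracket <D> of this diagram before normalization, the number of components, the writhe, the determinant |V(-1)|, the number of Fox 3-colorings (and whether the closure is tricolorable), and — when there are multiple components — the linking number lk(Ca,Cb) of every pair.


Jones polynomial: V(t) = t + t^3 - t^4
<D> = -A^-10 + A^-6 + A^2; writhe +2
components 1, writhe +2 (6 crossings)
3-colorings: 9 of 3^6, det 3 — tricolorable
note: the span of V is 3, forcing >= 3 crossings in any diagram


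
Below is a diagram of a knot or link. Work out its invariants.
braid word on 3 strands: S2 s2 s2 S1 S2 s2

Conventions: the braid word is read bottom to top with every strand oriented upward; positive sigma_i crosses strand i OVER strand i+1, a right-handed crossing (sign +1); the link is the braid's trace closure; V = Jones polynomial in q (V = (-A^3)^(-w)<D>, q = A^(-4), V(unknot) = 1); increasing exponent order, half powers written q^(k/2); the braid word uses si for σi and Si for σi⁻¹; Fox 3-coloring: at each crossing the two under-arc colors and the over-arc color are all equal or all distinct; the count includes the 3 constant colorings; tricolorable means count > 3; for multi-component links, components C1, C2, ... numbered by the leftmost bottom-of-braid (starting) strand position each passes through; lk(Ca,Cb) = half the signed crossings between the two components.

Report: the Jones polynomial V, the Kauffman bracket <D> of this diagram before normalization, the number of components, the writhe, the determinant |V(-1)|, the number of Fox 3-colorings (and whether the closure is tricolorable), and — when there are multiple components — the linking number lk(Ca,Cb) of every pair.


V = 1
<D> = 1 (w = 0)
1 component over 6 crossings, w = 0
3 Fox colorings among 3^6, |V(-1)| = 1: not tricolorable
why: the word shrinks to σ2 σ1⁻¹ after cancelling


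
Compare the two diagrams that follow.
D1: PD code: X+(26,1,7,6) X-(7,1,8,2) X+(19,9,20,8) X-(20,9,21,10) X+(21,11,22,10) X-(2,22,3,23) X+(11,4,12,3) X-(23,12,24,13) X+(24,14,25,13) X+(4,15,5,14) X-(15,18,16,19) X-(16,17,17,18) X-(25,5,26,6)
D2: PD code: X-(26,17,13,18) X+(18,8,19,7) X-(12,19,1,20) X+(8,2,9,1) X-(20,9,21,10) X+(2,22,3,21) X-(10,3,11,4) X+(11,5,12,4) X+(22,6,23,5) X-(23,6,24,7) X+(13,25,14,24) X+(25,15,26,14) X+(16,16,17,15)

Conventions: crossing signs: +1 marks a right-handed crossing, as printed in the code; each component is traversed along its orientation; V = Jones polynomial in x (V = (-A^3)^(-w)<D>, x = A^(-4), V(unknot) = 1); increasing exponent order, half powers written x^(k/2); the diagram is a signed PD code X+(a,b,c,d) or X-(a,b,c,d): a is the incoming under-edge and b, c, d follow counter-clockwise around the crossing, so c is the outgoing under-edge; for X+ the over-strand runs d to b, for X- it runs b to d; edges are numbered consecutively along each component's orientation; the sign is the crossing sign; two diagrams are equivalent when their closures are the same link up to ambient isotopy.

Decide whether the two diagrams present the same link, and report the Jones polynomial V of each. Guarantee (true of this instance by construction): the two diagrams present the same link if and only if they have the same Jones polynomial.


equivalent: yes
D1 (bracket -A^-17 + 2A^-13 - A^-9 + 2A^-5 - A^-1 + A^3; 13 crossings at w = -1): V = -x^(-3/2) + x^(-1/2) - 2x^(1/2) + x^(3/2) - 2x^(5/2) + x^(7/2)
V(D2) = -x^(-3/2) + x^(-1/2) - 2x^(1/2) + x^(3/2) - 2x^(5/2) + x^(7/2)  (w +3, c 13, <D> = -A^-5 + 2A^-1 - A^3 + 2A^7 - A^11 + A^15)
key observation: Reidemeister moves carry D1 (13 crossings) to D2 (13)


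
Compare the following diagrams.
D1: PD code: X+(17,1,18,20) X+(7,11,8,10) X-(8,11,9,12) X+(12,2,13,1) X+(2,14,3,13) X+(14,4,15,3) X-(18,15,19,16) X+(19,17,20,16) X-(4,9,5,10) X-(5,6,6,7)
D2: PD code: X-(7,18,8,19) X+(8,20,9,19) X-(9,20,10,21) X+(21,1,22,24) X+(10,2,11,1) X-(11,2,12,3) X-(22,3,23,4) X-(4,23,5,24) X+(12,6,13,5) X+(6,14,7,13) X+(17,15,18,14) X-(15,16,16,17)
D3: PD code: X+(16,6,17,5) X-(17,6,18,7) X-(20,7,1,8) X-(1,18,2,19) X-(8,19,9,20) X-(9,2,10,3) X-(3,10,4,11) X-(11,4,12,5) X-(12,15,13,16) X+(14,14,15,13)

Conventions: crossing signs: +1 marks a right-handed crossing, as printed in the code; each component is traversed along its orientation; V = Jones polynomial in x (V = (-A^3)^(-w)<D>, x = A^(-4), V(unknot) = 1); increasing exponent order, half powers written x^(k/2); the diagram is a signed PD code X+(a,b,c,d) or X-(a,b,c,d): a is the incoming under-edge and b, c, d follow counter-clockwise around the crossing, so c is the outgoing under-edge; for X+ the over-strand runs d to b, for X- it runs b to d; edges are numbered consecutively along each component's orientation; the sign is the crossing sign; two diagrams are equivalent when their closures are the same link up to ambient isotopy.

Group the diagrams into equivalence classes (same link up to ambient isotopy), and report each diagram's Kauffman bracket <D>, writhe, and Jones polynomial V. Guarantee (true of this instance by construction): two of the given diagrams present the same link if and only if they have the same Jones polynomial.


equivalence classes: {D1} | {D2} | {D3}
D1 (bracket -A^-10 + A^-6 + A^2; 10 crossings at w = +2): V = x + x^3 - x^4
V(D2) = 1  (w 0, c 12, <D> = 1)
V(D3) = -x^-7 + x^-6 - x^-5 + x^-4 + x^-2  (w -6, c 10, <D> = A^-10 + A^-2 - A^2 + A^6 - A^10)
observation: V(x) takes 3 values over 3 diagrams, fixing the grouping


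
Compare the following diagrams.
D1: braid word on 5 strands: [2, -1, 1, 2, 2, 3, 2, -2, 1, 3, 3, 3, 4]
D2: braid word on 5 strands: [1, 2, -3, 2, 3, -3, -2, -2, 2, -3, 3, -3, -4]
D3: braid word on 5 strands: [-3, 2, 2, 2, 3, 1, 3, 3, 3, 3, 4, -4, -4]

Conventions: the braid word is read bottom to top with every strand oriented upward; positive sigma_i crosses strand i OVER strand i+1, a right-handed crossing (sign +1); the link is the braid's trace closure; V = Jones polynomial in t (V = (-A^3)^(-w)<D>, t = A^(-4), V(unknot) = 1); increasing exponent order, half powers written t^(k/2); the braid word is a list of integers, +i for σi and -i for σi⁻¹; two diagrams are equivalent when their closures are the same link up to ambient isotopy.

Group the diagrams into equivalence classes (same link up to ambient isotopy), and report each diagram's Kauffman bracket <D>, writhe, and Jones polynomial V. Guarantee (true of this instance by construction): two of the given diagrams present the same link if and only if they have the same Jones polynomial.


grouping into links: {D1, D3} | {D2}
V(D1) = -t^(5/2) - 2t^(9/2) + 2t^(11/2) - 2t^(13/2) + 2t^(15/2) - 2t^(17/2) + t^(19/2)  (w +9, c 13, <D> = -A^-11 + 2A^-7 - 2A^-3 + 2A - 2A^5 + 2A^9 + A^17)
V(D2) = -t^(-5/2) - t^(-1/2)  (w -1, c 13, <D> = A^-1 + A^7)
V(D3) = -t^(5/2) - 2t^(9/2) + 2t^(11/2) - 2t^(13/2) + 2t^(15/2) - 2t^(17/2) + t^(19/2)  (w +7, c 13, <D> = -A^-17 + 2A^-13 - 2A^-9 + 2A^-5 - 2A^-1 + 2A^3 + A^11)
key observation: 2 classes among 3 diagrams; unequal V(t) rules out equality


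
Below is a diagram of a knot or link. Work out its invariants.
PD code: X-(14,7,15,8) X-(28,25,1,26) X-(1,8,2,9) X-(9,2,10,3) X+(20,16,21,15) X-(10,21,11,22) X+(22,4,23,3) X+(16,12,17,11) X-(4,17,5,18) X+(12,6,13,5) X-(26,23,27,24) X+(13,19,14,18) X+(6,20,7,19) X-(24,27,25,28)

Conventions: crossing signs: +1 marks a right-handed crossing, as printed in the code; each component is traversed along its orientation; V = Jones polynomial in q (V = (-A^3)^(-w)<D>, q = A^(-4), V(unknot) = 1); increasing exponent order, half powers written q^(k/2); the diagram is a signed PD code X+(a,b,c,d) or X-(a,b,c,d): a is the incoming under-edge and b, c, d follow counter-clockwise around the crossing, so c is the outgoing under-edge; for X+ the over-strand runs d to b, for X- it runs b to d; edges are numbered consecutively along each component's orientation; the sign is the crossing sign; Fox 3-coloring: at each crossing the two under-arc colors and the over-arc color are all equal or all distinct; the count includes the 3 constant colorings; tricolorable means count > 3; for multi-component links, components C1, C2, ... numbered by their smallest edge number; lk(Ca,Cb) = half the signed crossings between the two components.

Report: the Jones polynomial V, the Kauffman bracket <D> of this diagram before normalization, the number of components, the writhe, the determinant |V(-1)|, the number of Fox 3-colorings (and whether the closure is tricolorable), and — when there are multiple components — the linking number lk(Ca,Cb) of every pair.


V = -q^-3 + q^-2 - q^-1 + 3 - q + q^2 - q^3
<D> = -A^-18 + A^-14 - A^-10 + 3A^-6 - A^-2 + A^2 - A^6 (w = -2)
1 component over 14 crossings, w = -2
27 Fox colorings among 3^14, |V(-1)| = 9: tricolorable
why: the span of V is 6, forcing >= 6 crossings in any diagram


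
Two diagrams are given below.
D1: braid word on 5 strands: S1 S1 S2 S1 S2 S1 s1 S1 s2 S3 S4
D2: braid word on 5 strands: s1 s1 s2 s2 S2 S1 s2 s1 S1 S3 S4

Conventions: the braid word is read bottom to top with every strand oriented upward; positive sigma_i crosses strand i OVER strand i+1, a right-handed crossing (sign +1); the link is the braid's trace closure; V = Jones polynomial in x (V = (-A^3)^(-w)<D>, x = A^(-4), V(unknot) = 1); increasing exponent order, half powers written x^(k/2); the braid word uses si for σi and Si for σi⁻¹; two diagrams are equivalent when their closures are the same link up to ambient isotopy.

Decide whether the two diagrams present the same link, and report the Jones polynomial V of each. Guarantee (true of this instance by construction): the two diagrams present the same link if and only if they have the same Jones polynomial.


same link: no
V(D1) = x^(-13/2) - x^(-11/2) + x^(-9/2) - 2x^(-7/2) - x^(-3/2)  [11 crossings, <D> = A^-15 + 2A^-7 - A^-3 + A - A^5, w = -7]
V(D2) = -x^(1/2) + x^(3/2) - x^(5/2) - x^(9/2)  [11 crossings, <D> = A^-15 + A^-7 - A^-3 + A, w = +1]
insight: 2 values of V(x) split the 2 diagrams


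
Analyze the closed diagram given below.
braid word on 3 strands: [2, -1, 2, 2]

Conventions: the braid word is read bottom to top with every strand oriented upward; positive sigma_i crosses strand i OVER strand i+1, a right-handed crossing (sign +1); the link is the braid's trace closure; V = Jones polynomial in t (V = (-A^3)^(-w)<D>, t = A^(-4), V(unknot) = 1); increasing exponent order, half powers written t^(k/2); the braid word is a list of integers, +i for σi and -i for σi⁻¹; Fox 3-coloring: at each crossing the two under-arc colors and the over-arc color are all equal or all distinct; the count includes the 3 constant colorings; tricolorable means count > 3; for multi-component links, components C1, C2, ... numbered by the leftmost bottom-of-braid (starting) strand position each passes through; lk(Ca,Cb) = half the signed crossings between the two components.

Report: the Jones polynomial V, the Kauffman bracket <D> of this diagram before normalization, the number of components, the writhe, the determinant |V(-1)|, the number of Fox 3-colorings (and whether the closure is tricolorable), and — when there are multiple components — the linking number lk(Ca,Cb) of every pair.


Jones polynomial: V(t) = t + t^3 - t^4
<D> = -A^-10 + A^-6 + A^2; writhe +2
components 1, writhe +2 (4 crossings)
3-colorings: 9 of 3^4, det 3 — tricolorable
note: w = +2 (over 4 crossings) is diagram-only; (-A^3)^(-2) removes it from V


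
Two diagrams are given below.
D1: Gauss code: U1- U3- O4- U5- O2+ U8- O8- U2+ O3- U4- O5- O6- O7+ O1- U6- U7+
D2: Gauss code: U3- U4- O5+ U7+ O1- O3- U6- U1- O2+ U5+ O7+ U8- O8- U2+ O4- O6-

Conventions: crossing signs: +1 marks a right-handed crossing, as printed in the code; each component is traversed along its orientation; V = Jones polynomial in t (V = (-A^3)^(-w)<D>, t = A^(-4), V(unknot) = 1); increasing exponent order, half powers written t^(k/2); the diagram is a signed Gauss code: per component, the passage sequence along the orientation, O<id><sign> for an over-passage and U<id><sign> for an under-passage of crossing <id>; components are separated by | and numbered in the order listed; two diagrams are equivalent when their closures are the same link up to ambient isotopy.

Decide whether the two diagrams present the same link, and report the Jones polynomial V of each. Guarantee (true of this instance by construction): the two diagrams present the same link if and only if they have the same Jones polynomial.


same link: no
V(D1) = -t^-4 + t^-3 + t^-1  [8 crossings, <D> = A^-8 + 1 - A^4, w = -4]
V(D2) = -t^-3 + 2t^-2 - 2t^-1 + 3 - 2t + 2t^2 - t^3  (w -2, c 8, <D> = -A^-18 + 2A^-14 - 2A^-10 + 3A^-6 - 2A^-2 + 2A^2 - A^6)
note: 2 classes among 2 diagrams; unequal V(t) rules out equality


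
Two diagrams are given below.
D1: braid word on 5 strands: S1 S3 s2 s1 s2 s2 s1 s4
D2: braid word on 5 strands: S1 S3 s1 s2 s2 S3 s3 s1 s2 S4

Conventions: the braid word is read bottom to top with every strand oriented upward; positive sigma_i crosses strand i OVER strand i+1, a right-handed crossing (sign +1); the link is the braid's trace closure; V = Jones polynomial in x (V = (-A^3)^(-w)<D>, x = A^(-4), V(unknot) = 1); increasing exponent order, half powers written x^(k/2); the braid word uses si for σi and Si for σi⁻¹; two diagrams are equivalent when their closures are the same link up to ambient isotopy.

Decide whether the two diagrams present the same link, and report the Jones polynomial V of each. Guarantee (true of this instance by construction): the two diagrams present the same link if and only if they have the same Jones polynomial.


equivalent: yes
V(D1) = x + x^3 - x^4  (w +4, c 8, <D> = -A^-4 + 1 + A^8)
V(D2) = x + x^3 - x^4  (w +2, c 10, <D> = -A^-10 + A^-6 + A^2)
why: all 2 diagrams share one V(x), hence one class


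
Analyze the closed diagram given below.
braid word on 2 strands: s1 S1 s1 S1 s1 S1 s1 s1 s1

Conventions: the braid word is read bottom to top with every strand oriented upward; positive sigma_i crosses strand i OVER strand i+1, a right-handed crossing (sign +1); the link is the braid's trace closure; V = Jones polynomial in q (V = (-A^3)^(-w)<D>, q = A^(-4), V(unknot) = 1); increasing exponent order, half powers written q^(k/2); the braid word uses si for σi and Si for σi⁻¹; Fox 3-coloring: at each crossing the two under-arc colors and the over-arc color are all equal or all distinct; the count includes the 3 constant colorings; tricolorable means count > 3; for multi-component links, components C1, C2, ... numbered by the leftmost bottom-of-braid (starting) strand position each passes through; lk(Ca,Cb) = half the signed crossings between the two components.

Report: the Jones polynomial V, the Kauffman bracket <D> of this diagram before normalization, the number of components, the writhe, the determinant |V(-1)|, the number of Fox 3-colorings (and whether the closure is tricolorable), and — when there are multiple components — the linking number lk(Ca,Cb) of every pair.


V = q + q^3 - q^4
<D> = A^-7 - A^-3 - A^5 (w = +3)
1 component over 9 crossings, w = +3
9 Fox colorings among 3^9, |V(-1)| = 3: tricolorable
why: w = +3 shifts under R1 moves; the (-A^3)^(-3) factor cancels that in V


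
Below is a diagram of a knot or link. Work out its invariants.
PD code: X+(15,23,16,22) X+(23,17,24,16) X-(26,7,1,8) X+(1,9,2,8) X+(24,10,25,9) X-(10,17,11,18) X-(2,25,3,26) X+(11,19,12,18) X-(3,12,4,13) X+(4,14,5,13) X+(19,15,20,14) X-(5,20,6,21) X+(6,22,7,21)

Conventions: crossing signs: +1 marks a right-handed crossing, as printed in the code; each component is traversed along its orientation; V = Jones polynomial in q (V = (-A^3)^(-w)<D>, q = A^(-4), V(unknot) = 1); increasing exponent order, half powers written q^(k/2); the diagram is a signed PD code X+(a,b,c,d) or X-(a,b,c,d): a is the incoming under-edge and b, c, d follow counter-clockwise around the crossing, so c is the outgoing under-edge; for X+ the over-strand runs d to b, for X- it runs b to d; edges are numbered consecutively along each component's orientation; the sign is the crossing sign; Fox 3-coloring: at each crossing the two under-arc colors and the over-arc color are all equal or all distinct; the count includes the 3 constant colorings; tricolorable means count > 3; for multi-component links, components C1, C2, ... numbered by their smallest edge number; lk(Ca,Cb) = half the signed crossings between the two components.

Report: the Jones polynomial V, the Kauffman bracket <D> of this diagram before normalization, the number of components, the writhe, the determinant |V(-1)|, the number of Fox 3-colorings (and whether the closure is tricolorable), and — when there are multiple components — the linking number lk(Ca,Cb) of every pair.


V = q + q^3 - q^4
<D> = A^-7 - A^-3 - A^5 (w = +3)
1 component over 13 crossings, w = +3
9 Fox colorings among 3^13, |V(-1)| = 3: tricolorable
why: w = +3 (over 13 crossings) is diagram-only; (-A^3)^(-3) removes it from V


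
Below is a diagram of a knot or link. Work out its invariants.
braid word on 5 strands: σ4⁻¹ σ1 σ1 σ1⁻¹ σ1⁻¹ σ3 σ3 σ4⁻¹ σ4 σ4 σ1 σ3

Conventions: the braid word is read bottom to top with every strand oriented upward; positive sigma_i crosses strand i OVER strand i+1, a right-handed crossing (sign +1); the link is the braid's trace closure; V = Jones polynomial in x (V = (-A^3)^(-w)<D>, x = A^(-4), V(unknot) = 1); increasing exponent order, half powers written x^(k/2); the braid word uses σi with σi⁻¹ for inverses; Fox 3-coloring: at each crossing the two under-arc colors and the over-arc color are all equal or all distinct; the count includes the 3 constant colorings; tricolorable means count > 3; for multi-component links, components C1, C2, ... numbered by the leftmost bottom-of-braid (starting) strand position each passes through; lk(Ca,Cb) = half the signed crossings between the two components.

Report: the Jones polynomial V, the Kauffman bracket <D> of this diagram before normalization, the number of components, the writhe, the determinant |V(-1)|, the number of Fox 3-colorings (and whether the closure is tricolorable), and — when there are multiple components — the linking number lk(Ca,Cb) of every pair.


V = 1 + x + x^2 + x^3
<D> = 1 + A^4 + A^8 + A^12 (w = +4)
3 components over 12 crossings, w = +4
lk(C1,C2): 0
lk(C1,C3) = 0
linking number lk(C2,C3) = +1
9 Fox colorings among 3^12, |V(-1)| = 0: tricolorable
why: det 0 = |V(-1)|; divisible by 3, so tricolorable


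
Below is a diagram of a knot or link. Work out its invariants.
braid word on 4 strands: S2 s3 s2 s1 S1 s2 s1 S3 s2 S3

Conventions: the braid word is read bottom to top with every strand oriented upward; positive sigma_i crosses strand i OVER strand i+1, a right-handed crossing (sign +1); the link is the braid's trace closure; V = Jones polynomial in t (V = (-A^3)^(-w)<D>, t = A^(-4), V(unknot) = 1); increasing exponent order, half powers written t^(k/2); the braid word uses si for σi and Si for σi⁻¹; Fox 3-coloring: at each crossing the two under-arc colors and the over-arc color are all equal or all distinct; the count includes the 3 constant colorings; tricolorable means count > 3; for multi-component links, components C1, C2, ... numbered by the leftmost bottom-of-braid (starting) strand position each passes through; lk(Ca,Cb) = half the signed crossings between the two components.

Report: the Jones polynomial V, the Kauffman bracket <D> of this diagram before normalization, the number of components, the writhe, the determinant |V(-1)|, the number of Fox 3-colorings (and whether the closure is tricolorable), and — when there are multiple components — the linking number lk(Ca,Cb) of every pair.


V(t) = -t^(-3/2) + t^(-1/2) - 2t^(1/2) + t^(3/2) - 2t^(5/2) + t^(7/2)
bracket: A^-8 - 2A^-4 + 1 - 2A^4 + A^8 - A^12, w = +2
2 components, writhe +2, over 10 crossings
lk(C1,C2) = 0
det 8, colorings 3 of 3^10 — not tricolorable
observation: det 8 = |V(-1)|; not divisible by 3, so not tricolorable


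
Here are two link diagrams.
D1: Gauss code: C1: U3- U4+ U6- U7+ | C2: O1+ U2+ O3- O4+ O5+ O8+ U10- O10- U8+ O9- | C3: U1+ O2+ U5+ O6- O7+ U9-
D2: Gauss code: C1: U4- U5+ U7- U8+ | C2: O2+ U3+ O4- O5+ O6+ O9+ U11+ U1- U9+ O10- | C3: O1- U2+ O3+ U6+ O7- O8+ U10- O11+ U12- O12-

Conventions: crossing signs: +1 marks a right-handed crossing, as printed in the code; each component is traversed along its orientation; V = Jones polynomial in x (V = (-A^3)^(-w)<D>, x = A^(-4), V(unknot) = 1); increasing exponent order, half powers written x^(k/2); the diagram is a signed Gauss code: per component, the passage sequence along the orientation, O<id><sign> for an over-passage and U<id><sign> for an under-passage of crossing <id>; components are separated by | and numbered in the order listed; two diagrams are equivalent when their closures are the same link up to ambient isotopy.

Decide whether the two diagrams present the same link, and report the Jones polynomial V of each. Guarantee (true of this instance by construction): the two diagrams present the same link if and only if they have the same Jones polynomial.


same link: yes
V(D1) = 1 + x + x^2 + x^3  [10 crossings, <D> = A^-6 + A^-2 + A^2 + A^6, w = +2]
V(D2) = 1 + x + x^2 + x^3  [12 crossings, <D> = A^-6 + A^-2 + A^2 + A^6, w = +2]
insight: Reidemeister moves carry D1 (10 crossings) to D2 (12)


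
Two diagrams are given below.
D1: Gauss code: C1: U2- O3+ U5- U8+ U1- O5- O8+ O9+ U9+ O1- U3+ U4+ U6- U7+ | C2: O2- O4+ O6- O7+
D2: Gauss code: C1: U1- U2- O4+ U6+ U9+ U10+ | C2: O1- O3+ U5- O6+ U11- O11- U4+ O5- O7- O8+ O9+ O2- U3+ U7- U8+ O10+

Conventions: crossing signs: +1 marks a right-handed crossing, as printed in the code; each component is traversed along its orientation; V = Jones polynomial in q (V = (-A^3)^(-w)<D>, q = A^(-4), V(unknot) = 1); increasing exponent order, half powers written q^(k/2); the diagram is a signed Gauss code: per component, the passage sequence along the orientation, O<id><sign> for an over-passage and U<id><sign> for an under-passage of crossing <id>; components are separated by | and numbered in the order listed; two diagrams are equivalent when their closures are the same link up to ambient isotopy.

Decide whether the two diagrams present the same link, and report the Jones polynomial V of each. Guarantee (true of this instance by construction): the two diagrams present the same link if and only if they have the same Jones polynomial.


equivalent: no
V(D1) = -q^(-1/2) - q^(1/2)  (w +1, c 9, <D> = A + A^5)
V(D2) = -q^(1/2) - q^(5/2)  (w +1, c 11, <D> = A^-7 + A)
why: V(q) takes 2 values over 2 diagrams, fixing the grouping


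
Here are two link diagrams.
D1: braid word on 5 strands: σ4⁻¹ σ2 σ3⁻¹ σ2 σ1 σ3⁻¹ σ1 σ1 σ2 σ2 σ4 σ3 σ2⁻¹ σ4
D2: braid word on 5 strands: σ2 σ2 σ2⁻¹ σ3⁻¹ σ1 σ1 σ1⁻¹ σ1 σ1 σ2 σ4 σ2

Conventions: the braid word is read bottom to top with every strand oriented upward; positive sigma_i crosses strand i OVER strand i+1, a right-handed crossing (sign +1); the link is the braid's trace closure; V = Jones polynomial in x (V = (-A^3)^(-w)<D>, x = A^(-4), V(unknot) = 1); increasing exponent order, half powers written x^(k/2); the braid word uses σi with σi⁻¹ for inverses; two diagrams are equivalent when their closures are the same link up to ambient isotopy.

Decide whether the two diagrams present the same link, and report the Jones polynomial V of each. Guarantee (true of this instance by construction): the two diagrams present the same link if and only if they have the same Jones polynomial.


equivalent: yes
V(D1) = x^2 + 2x^4 - 2x^5 + x^6 - 2x^7 + x^8  (w +6, c 14, <D> = A^-14 - 2A^-10 + A^-6 - 2A^-2 + 2A^2 + A^10)
V(D2) = x^2 + 2x^4 - 2x^5 + x^6 - 2x^7 + x^8  (w +6, c 12, <D> = A^-14 - 2A^-10 + A^-6 - 2A^-2 + 2A^2 + A^10)
why: one V(x) for all 2 diagrams — one class (guaranteed)


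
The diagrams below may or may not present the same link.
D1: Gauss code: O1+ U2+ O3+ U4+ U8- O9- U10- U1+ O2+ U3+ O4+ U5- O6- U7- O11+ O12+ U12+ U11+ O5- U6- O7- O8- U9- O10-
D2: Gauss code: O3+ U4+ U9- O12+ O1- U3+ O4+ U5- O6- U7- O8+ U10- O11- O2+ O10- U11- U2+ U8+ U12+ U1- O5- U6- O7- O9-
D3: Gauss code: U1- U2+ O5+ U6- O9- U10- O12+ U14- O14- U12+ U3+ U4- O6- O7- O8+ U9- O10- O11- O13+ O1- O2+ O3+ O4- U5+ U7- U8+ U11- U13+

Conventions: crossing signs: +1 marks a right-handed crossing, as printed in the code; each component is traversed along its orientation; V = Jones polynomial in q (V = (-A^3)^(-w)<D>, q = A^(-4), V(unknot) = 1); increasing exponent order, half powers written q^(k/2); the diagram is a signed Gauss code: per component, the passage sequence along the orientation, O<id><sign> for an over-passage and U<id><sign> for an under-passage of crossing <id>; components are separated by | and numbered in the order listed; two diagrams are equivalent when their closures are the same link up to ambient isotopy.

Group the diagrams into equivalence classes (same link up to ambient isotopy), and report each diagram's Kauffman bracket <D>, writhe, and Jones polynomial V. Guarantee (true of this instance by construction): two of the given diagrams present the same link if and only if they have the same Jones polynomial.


equivalence classes: {D1, D2, D3}
D1 (bracket A^4 + A^12 - A^16; 12 crossings at w = 0): V = -q^-4 + q^-3 + q^-1
V(D2) = -q^-4 + q^-3 + q^-1  [12 crossings, <D> = A^-2 + A^6 - A^10, w = -2]
V(D3) = -q^-4 + q^-3 + q^-1  [14 crossings, <D> = A^-2 + A^6 - A^10, w = -2]
key observation: all 3 diagrams share one V(q), hence one class


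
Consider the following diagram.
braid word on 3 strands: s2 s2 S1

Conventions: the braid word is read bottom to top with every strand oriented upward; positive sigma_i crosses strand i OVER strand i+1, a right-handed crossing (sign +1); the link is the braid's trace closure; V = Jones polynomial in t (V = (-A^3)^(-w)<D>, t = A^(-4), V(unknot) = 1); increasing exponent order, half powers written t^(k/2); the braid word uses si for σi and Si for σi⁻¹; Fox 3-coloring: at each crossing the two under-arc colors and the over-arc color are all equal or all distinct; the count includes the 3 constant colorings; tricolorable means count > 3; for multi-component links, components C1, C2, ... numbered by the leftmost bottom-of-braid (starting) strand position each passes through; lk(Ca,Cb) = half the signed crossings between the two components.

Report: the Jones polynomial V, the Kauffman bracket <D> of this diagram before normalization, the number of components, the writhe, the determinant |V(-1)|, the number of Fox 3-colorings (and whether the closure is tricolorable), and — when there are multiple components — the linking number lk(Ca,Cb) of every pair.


Jones polynomial: V(t) = -t^(1/2) - t^(5/2)
<D> = A^-7 + A; writhe +1
components 2, writhe +1 (3 crossings)
linking number lk(C1,C2) = +1
3-colorings: 3 of 3^3, det 2 — not tricolorable
note: det 2 = |V(-1)|; not divisible by 3, so not tricolorable


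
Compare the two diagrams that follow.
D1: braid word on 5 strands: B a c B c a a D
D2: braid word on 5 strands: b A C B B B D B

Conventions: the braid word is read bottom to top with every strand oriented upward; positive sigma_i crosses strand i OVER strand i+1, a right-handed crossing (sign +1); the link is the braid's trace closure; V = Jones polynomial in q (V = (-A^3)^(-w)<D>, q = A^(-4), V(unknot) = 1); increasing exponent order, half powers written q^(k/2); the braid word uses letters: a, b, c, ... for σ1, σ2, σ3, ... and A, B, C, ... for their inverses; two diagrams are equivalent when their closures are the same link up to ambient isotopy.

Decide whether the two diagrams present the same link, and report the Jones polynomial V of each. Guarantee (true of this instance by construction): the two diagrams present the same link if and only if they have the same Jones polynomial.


equivalent: no
V(D1) = q^-1 - 2 + 3q - 3q^2 + 4q^3 - 3q^4 + 2q^5 - q^6  (w +2, c 8, <D> = -A^-18 + 2A^-14 - 3A^-10 + 4A^-6 - 3A^-2 + 3A^2 - 2A^6 + A^10)
V(D2) = -q^-4 + q^-3 + q^-1  [8 crossings, <D> = A^-14 + A^-6 - A^-2, w = -6]
key observation: 2 classes among 2 diagrams; unequal V(q) rules out equality
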